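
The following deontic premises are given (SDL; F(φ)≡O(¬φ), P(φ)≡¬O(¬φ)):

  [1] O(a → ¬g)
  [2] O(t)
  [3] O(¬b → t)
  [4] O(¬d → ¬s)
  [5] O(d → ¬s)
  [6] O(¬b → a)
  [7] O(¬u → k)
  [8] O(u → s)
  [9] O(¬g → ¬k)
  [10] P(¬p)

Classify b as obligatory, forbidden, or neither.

By case analysis on d: premise 5 gives O(d → ¬s) and premise 4 gives O(¬d → ¬s), so O(¬s) either way.
The contrapositive of premise 8 (O(u → s)) is O(¬s → ¬u), and O(¬s) is already established, so O(¬u).
From O(¬u) and premise 7, O(¬u → k), we obtain O(k).
The contrapositive of premise 9 (O(¬g → ¬k)) is O(k → g), and O(k) is already established, so O(g).
The contrapositive of premise 1 (O(a → ¬g)) is O(g → ¬a), and O(g) is already established, so O(¬a).
Premise 6, O(¬b → a), contraposes to O(¬a → b); with O(¬a) we get O(b).
Premises 2, 3, 10 do not contribute to this derivation.
Hence b is obligatory.

Obligatory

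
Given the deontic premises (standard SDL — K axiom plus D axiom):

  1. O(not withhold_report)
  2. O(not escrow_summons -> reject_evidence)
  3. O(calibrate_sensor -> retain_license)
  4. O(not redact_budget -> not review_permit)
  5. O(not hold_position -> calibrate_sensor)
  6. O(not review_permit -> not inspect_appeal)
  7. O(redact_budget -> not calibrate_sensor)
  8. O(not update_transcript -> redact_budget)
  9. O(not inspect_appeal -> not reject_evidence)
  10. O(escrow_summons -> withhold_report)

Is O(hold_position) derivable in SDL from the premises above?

From premise 1 we have O(not withhold_report).
Premise 10 is O(escrow_summons -> withhold_report); contrapositively O(not withhold_report -> not escrow_summons). Since O(not withhold_report) holds, K gives O(not escrow_summons).
Premise 2 is O(not escrow_summons -> reject_evidence); since O(not escrow_summons), deontic closure gives O(reject_evidence).
The contrapositive of premise 9 (O(not inspect_appeal -> not reject_evidence)) is O(reject_evidence -> inspect_appeal), and O(reject_evidence) is already established, so O(inspect_appeal).
Premise 6 is O(not review_permit -> not inspect_appeal); contrapositively O(inspect_appeal -> review_permit). Since O(inspect_appeal) holds, K gives O(review_permit).
Premise 4, O(not redact_budget -> not review_permit), contraposes to O(review_permit -> redact_budget); with O(review_permit) we get O(redact_budget).
From O(redact_budget) and premise 7, O(redact_budget -> not calibrate_sensor), we obtain O(not calibrate_sensor).
The contrapositive of premise 5 (O(not hold_position -> calibrate_sensor)) is O(not calibrate_sensor -> hold_position), and O(not calibrate_sensor) is already established, so O(hold_position).
Premises 3, 8 do not contribute to this derivation.
So O(hold_position) follows.

Yes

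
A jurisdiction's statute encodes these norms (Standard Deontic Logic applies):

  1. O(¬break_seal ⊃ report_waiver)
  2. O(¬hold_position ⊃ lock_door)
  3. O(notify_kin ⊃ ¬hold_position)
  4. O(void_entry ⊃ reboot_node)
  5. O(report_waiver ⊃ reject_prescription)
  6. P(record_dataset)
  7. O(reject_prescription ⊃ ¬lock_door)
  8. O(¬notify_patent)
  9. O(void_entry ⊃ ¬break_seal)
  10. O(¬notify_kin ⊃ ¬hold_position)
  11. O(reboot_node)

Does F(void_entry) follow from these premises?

Yes

Premises 3 and 10 are O(notify_kin ⊃ ¬hold_position) and O(¬notify_kin ⊃ ¬hold_position); every ideal world satisfies notify_kin or ¬notify_kin, so in either case ¬hold_position holds — hence O(¬hold_position).
From O(¬hold_position) and premise 2, O(¬hold_position ⊃ lock_door), we obtain O(lock_door).
Premise 7 is O(reject_prescription ⊃ ¬lock_door); contrapositively O(lock_door ⊃ ¬reject_prescription). Since O(lock_door) holds, K gives O(¬reject_prescription).
The contrapositive of premise 5 (O(report_waiver ⊃ reject_prescription)) is O(¬reject_prescription ⊃ ¬report_waiver), and O(¬reject_prescription) is already established, so O(¬report_waiver).
Premise 1 is O(¬break_seal ⊃ report_waiver); contrapositively O(¬report_waiver ⊃ break_seal). Since O(¬report_waiver) holds, K gives O(break_seal).
Premise 9 is O(void_entry ⊃ ¬break_seal); contrapositively O(break_seal ⊃ ¬void_entry). Since O(break_seal) holds, K gives O(¬void_entry).
Premises 4, 6, 8, 11 do not contribute to this derivation.
So O(¬void_entry) holds, i.e. F(void_entry). The claim follows.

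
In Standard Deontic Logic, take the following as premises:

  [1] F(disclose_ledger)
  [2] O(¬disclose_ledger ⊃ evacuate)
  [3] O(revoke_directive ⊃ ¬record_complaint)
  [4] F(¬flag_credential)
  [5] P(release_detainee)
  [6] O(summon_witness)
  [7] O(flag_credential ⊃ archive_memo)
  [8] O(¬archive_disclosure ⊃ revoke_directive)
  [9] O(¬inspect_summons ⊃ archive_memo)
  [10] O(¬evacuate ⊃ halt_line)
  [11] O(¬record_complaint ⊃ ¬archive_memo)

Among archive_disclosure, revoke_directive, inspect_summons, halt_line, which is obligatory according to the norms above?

Premise 4 is F(¬flag_credential), i.e. O(flag_credential).
Premise 7 is O(flag_credential ⊃ archive_memo); since O(flag_credential), deontic closure gives O(archive_memo).
Premise 11, O(¬record_complaint ⊃ ¬archive_memo), contraposes to O(archive_memo ⊃ record_complaint); with O(archive_memo) we get O(record_complaint).
The contrapositive of premise 3 (O(revoke_directive ⊃ ¬record_complaint)) is O(record_complaint ⊃ ¬revoke_directive), and O(record_complaint) is already established, so O(¬revoke_directive).
Premise 8 is O(¬archive_disclosure ⊃ revoke_directive); contrapositively O(¬revoke_directive ⊃ archive_disclosure). Since O(¬revoke_directive) holds, K gives O(archive_disclosure).
So O(archive_disclosure) holds — archive_disclosure is obligatory. None of the other listed options is made obligatory by any chain of premises.

archive_disclosure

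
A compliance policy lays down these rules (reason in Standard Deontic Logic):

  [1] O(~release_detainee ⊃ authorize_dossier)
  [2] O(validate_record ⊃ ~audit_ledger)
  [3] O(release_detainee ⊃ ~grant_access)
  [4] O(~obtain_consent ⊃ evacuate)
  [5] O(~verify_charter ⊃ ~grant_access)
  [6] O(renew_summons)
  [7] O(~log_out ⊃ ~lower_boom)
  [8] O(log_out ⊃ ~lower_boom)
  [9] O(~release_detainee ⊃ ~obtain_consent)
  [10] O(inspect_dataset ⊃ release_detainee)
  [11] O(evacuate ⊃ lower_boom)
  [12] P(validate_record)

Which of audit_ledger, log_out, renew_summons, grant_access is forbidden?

grant_access

Premises 8 and 7 are O(log_out ⊃ ~lower_boom) and O(~log_out ⊃ ~lower_boom); every ideal world satisfies log_out or ~log_out, so in either case ~lower_boom holds — hence O(~lower_boom).
Premise 11 is O(evacuate ⊃ lower_boom); contrapositively O(~lower_boom ⊃ ~evacuate). Since O(~lower_boom) holds, K gives O(~evacuate).
Premise 4, O(~obtain_consent ⊃ evacuate), contraposes to O(~evacuate ⊃ obtain_consent); with O(~evacuate) we get O(obtain_consent).
Premise 9, O(~release_detainee ⊃ ~obtain_consent), contraposes to O(obtain_consent ⊃ release_detainee); with O(obtain_consent) we get O(release_detainee).
Premise 3 is O(release_detainee ⊃ ~grant_access); since O(release_detainee), deontic closure gives O(~grant_access).
So O(~grant_access) holds, i.e. grant_access is forbidden. None of the other listed options is forbidden under the premises.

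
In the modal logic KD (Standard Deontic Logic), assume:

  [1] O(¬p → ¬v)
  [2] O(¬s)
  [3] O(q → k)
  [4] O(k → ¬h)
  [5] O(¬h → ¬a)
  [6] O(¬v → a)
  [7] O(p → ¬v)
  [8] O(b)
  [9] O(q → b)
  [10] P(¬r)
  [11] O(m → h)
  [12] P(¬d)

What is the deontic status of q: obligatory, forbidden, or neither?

Premises 7 and 1 are O(p → ¬v) and O(¬p → ¬v); every ideal world satisfies p or ¬p, so in either case ¬v holds — hence O(¬v).
Premise 6 is O(¬v → a); since O(¬v), deontic closure gives O(a).
Premise 5, O(¬h → ¬a), contraposes to O(a → h); with O(a) we get O(h).
Premise 4 is O(k → ¬h); contrapositively O(h → ¬k). Since O(h) holds, K gives O(¬k).
The contrapositive of premise 3 (O(q → k)) is O(¬k → ¬q), and O(¬k) is already established, so O(¬q).
Premises 2, 8, 9, 10, 11, 12 do not contribute to this derivation.
Thus O(¬q), which is F(q): q is forbidden.

Forbidden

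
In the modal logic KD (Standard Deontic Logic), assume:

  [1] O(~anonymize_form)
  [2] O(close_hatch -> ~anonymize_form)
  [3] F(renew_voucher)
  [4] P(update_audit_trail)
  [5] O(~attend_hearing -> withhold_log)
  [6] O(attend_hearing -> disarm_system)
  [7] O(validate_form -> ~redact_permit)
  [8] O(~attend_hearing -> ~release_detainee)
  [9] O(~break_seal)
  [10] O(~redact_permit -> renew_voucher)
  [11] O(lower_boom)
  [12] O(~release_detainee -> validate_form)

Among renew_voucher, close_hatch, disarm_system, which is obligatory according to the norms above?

disarm_system

Premise 3, F(renew_voucher), is equivalent to O(~renew_voucher).
Premise 10, O(~redact_permit -> renew_voucher), contraposes to O(~renew_voucher -> redact_permit); with O(~renew_voucher) we get O(redact_permit).
Premise 7, O(validate_form -> ~redact_permit), contraposes to O(redact_permit -> ~validate_form); with O(redact_permit) we get O(~validate_form).
The contrapositive of premise 12 (O(~release_detainee -> validate_form)) is O(~validate_form -> release_detainee), and O(~validate_form) is already established, so O(release_detainee).
The contrapositive of premise 8 (O(~attend_hearing -> ~release_detainee)) is O(release_detainee -> attend_hearing), and O(release_detainee) is already established, so O(attend_hearing).
Premise 6 is O(attend_hearing -> disarm_system); since O(attend_hearing), deontic closure gives O(disarm_system).
So O(disarm_system) holds — disarm_system is obligatory. None of the other listed options is made obligatory by any chain of premises.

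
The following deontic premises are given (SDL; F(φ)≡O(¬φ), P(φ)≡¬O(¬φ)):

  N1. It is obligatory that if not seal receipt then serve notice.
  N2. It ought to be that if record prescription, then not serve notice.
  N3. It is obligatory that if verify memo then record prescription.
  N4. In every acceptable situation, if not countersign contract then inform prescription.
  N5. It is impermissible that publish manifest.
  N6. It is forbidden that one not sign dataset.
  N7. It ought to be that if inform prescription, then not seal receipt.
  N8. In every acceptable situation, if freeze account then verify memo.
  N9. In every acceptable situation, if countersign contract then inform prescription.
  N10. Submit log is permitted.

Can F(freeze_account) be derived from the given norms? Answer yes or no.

Premises 9 and 4 are O(countersign_contract → inform_prescription) and O(¬countersign_contract → inform_prescription); every ideal world satisfies countersign_contract or ¬countersign_contract, so in either case inform_prescription holds — hence O(inform_prescription).
With premise 7, O(inform_prescription → ¬seal_receipt), the K-axiom yields O(¬seal_receipt).
Applying K to premise 1 (O(¬seal_receipt → serve_notice)) and O(¬seal_receipt) yields O(serve_notice).
The contrapositive of premise 2 (O(record_prescription → ¬serve_notice)) is O(serve_notice → ¬record_prescription), and O(serve_notice) is already established, so O(¬record_prescription).
Premise 3 is O(verify_memo → record_prescription); contrapositively O(¬record_prescription → ¬verify_memo). Since O(¬record_prescription) holds, K gives O(¬verify_memo).
The contrapositive of premise 8 (O(freeze_account → verify_memo)) is O(¬verify_memo → ¬freeze_account), and O(¬verify_memo) is already established, so O(¬freeze_account).
Premises 5, 6, 10 do not contribute to this derivation.
So O(¬freeze_account) holds, i.e. F(freeze_account). The claim follows.

Yes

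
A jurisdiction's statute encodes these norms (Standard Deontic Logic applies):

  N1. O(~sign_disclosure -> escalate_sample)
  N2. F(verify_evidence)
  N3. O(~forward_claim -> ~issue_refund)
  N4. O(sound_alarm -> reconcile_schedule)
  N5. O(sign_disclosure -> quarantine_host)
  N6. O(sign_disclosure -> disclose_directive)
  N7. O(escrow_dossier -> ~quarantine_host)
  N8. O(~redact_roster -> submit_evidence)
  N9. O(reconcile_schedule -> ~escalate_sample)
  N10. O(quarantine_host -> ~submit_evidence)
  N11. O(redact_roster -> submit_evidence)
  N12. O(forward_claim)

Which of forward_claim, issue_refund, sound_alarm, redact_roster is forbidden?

By case analysis on ~redact_roster: premise 8 gives O(~redact_roster -> submit_evidence) and premise 11 gives O(redact_roster -> submit_evidence), so O(submit_evidence) either way.
Premise 10 is O(quarantine_host -> ~submit_evidence); contrapositively O(submit_evidence -> ~quarantine_host). Since O(submit_evidence) holds, K gives O(~quarantine_host).
Premise 5, O(sign_disclosure -> quarantine_host), contraposes to O(~quarantine_host -> ~sign_disclosure); with O(~quarantine_host) we get O(~sign_disclosure).
Premise 1 is O(~sign_disclosure -> escalate_sample); since O(~sign_disclosure), deontic closure gives O(escalate_sample).
Premise 9, O(reconcile_schedule -> ~escalate_sample), contraposes to O(escalate_sample -> ~reconcile_schedule); with O(escalate_sample) we get O(~reconcile_schedule).
The contrapositive of premise 4 (O(sound_alarm -> reconcile_schedule)) is O(~reconcile_schedule -> ~sound_alarm), and O(~reconcile_schedule) is already established, so O(~sound_alarm).
So O(~sound_alarm) holds, i.e. sound_alarm is forbidden. None of the other listed options is forbidden under the premises.

sound_alarm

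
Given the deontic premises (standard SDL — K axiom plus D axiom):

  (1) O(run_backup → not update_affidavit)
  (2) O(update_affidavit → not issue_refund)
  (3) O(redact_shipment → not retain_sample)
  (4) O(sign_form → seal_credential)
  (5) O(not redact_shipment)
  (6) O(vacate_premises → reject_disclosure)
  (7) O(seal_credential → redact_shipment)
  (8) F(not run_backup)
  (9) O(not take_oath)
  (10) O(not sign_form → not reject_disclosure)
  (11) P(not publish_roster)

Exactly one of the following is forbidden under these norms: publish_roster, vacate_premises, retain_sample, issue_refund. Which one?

vacate_premises

Premise 5 gives O(not redact_shipment).
Premise 7 is O(seal_credential → redact_shipment); contrapositively O(not redact_shipment → not seal_credential). Since O(not redact_shipment) holds, K gives O(not seal_credential).
Premise 4 is O(sign_form → seal_credential); contrapositively O(not seal_credential → not sign_form). Since O(not seal_credential) holds, K gives O(not sign_form).
Applying K to premise 10 (O(not sign_form → not reject_disclosure)) and O(not sign_form) yields O(not reject_disclosure).
The contrapositive of premise 6 (O(vacate_premises → reject_disclosure)) is O(not reject_disclosure → not vacate_premises), and O(not reject_disclosure) is already established, so O(not vacate_premises).
So O(not vacate_premises) holds, i.e. vacate_premises is forbidden. None of the other listed options is forbidden under the premises.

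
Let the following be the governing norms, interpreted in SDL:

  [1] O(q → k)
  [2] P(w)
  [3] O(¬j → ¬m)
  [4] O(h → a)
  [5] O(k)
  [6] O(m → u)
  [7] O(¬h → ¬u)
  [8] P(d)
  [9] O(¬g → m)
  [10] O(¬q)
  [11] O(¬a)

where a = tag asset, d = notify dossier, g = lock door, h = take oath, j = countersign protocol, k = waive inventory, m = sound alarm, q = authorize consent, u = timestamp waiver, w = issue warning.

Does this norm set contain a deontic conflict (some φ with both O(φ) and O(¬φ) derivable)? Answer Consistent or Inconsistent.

Consistent

Premise 1 is O(q → k); even if O(k) held, inferring O(q) would be affirming the consequent — invalid.
So O(q) is not derivable, and the apparent clash with O(¬q) does not arise.
A world satisfying every obligation exists (e.g. a=false, d=false, g=true, h=false, j=false, k=true, m=false, q=false, u=false, w=false); no atom is both obligatory and forbidden, so the set is consistent.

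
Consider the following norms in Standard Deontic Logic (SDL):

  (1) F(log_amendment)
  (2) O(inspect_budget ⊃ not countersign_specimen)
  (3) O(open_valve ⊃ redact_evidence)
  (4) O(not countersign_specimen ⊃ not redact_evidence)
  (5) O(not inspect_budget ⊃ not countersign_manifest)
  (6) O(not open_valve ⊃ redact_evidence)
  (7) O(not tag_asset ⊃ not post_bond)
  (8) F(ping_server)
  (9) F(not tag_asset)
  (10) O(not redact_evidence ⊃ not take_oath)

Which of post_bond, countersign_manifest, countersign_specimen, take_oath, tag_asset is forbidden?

Premises 6 and 3 are O(not open_valve ⊃ redact_evidence) and O(open_valve ⊃ redact_evidence); every ideal world satisfies not open_valve or open_valve, so in either case redact_evidence holds — hence O(redact_evidence).
Premise 4 is O(not countersign_specimen ⊃ not redact_evidence); contrapositively O(redact_evidence ⊃ countersign_specimen). Since O(redact_evidence) holds, K gives O(countersign_specimen).
Premise 2, O(inspect_budget ⊃ not countersign_specimen), contraposes to O(countersign_specimen ⊃ not inspect_budget); with O(countersign_specimen) we get O(not inspect_budget).
Applying K to premise 5 (O(not inspect_budget ⊃ not countersign_manifest)) and O(not inspect_budget) yields O(not countersign_manifest).
So O(not countersign_manifest) holds, i.e. countersign_manifest is forbidden. None of the other listed options is forbidden under the premises.

countersign_manifest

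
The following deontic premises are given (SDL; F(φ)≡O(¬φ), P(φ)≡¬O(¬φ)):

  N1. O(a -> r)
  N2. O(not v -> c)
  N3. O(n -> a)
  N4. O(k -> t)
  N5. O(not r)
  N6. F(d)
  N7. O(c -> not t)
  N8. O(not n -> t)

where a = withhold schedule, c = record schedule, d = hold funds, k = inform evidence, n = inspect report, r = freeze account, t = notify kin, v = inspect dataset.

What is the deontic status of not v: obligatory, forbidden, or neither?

Premise 5 gives O(not r).
Premise 1, O(a -> r), contraposes to O(not r -> not a); with O(not r) we get O(not a).
The contrapositive of premise 3 (O(n -> a)) is O(not a -> not n), and O(not a) is already established, so O(not n).
With premise 8, O(not n -> t), the K-axiom yields O(t).
Premise 7 is O(c -> not t); contrapositively O(t -> not c). Since O(t) holds, K gives O(not c).
Premise 2 is O(not v -> c); contrapositively O(not c -> v). Since O(not c) holds, K gives O(v).
Premises 4, 6 do not contribute to this derivation.
Thus O(v), which is F(not v): not v is forbidden.

Forbidden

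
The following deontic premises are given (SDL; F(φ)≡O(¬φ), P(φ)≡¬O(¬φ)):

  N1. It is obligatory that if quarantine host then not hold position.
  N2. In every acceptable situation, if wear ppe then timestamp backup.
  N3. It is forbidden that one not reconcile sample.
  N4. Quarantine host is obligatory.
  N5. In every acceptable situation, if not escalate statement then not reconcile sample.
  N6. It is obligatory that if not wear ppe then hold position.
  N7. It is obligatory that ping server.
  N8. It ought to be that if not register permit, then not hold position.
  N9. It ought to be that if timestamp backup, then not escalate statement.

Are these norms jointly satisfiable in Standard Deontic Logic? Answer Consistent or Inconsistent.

From premise 4 we have O(quarantine_host).
With premise 1, O(quarantine_host → ¬hold_position), the K-axiom yields O(¬hold_position).
Premise 6, O(¬wear_ppe → hold_position), contraposes to O(¬hold_position → wear_ppe); with O(¬hold_position) we get O(wear_ppe).
Premise 2 is O(wear_ppe → timestamp_backup); since O(wear_ppe), deontic closure gives O(timestamp_backup).
Applying K to premise 9 (O(timestamp_backup → ¬escalate_statement)) and O(timestamp_backup) yields O(¬escalate_statement).
With premise 5, O(¬escalate_statement → ¬reconcile_sample), the K-axiom yields O(¬reconcile_sample).
Yet premise 3 is F(¬reconcile_sample), i.e. O(reconcile_sample).
We now have both O(¬reconcile_sample) and O(reconcile_sample) — reconcile_sample is simultaneously obligatory and forbidden, violating the D-axiom.

Inconsistent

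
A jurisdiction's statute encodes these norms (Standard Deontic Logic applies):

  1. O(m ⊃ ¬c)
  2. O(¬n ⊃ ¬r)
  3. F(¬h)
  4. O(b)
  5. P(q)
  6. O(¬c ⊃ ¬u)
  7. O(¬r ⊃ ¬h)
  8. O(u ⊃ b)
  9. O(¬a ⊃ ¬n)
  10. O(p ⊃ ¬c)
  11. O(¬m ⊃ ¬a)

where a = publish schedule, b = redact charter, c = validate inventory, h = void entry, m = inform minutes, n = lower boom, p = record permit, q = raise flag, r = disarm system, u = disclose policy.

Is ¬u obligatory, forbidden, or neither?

Premise 3, F(¬h), is equivalent to O(h).
The contrapositive of premise 7 (O(¬r ⊃ ¬h)) is O(h ⊃ r), and O(h) is already established, so O(r).
Premise 2 is O(¬n ⊃ ¬r); contrapositively O(r ⊃ n). Since O(r) holds, K gives O(n).
Premise 9, O(¬a ⊃ ¬n), contraposes to O(n ⊃ a); with O(n) we get O(a).
Premise 11 is O(¬m ⊃ ¬a); contrapositively O(a ⊃ m). Since O(a) holds, K gives O(m).
With premise 1, O(m ⊃ ¬c), the K-axiom yields O(¬c).
From O(¬c) and premise 6, O(¬c ⊃ ¬u), we obtain O(¬u).
Premises 4, 5, 8, 10 do not contribute to this derivation.
Hence ¬u is obligatory.

Obligatory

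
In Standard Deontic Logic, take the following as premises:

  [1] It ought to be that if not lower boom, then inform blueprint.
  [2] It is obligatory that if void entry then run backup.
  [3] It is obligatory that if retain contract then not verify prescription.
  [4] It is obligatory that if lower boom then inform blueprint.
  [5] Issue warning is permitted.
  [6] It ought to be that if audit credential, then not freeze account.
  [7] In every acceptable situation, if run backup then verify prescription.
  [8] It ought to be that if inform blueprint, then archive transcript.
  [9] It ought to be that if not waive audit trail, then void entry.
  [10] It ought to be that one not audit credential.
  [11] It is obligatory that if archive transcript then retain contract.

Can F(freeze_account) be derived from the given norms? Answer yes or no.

Premise 6 is O(audit_credential → ¬freeze_account), but O(audit_credential) is not derivable from the premises, so it does not yield O(¬freeze_account).
No other premise forces O(¬freeze_account). An ideal world satisfying every premise can still have freeze_account true, so F(freeze_account) is not derivable.

No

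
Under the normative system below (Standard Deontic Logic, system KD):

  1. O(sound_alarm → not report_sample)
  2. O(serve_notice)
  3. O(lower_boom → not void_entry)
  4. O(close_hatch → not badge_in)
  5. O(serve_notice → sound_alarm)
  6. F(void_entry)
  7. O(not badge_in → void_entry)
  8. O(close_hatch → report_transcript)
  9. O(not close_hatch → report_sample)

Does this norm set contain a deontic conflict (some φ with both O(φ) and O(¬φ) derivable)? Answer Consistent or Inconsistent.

Premise 6, F(void_entry), is equivalent to O(not void_entry).
The contrapositive of premise 7 (O(not badge_in → void_entry)) is O(not void_entry → badge_in), and O(not void_entry) is already established, so O(badge_in).
Premise 4, O(close_hatch → not badge_in), contraposes to O(badge_in → not close_hatch); with O(badge_in) we get O(not close_hatch).
With premise 9, O(not close_hatch → report_sample), the K-axiom yields O(report_sample).
The contrapositive of premise 1 (O(sound_alarm → not report_sample)) is O(report_sample → not sound_alarm), and O(report_sample) is already established, so O(not sound_alarm).
Premise 5, O(serve_notice → sound_alarm), contraposes to O(not sound_alarm → not serve_notice); with O(not sound_alarm) we get O(not serve_notice).
But premise 2 directly asserts O(serve_notice).
We now have both O(not serve_notice) and O(serve_notice) — serve_notice is simultaneously obligatory and forbidden, violating the D-axiom.

Inconsistent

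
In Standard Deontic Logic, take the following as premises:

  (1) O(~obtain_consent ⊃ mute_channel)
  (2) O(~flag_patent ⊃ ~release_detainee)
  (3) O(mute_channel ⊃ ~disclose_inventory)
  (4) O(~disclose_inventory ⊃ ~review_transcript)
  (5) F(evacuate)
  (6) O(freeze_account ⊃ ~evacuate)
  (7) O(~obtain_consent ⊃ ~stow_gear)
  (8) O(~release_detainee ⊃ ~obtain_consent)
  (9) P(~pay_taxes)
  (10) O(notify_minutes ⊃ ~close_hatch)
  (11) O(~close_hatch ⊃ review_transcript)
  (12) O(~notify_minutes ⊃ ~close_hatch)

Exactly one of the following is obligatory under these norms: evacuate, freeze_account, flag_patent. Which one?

Premises 12 and 10 are O(~notify_minutes ⊃ ~close_hatch) and O(notify_minutes ⊃ ~close_hatch); every ideal world satisfies ~notify_minutes or notify_minutes, so in either case ~close_hatch holds — hence O(~close_hatch).
Premise 11 is O(~close_hatch ⊃ review_transcript); since O(~close_hatch), deontic closure gives O(review_transcript).
The contrapositive of premise 4 (O(~disclose_inventory ⊃ ~review_transcript)) is O(review_transcript ⊃ disclose_inventory), and O(review_transcript) is already established, so O(disclose_inventory).
The contrapositive of premise 3 (O(mute_channel ⊃ ~disclose_inventory)) is O(disclose_inventory ⊃ ~mute_channel), and O(disclose_inventory) is already established, so O(~mute_channel).
The contrapositive of premise 1 (O(~obtain_consent ⊃ mute_channel)) is O(~mute_channel ⊃ obtain_consent), and O(~mute_channel) is already established, so O(obtain_consent).
Premise 8 is O(~release_detainee ⊃ ~obtain_consent); contrapositively O(obtain_consent ⊃ release_detainee). Since O(obtain_consent) holds, K gives O(release_detainee).
Premise 2, O(~flag_patent ⊃ ~release_detainee), contraposes to O(release_detainee ⊃ flag_patent); with O(release_detainee) we get O(flag_patent).
So O(flag_patent) holds — flag_patent is obligatory. None of the other listed options is made obligatory by any chain of premises.

flag_patent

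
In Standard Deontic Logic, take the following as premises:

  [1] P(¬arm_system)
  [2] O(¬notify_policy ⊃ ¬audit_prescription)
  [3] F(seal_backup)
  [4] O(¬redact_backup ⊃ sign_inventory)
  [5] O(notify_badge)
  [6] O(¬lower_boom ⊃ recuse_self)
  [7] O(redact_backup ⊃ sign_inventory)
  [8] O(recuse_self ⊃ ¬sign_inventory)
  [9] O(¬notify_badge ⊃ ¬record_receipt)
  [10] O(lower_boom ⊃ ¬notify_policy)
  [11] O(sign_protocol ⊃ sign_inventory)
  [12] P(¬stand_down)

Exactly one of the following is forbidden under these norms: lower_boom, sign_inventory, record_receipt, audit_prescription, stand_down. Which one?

By case analysis on ¬redact_backup: premise 4 gives O(¬redact_backup ⊃ sign_inventory) and premise 7 gives O(redact_backup ⊃ sign_inventory), so O(sign_inventory) either way.
The contrapositive of premise 8 (O(recuse_self ⊃ ¬sign_inventory)) is O(sign_inventory ⊃ ¬recuse_self), and O(sign_inventory) is already established, so O(¬recuse_self).
Premise 6, O(¬lower_boom ⊃ recuse_self), contraposes to O(¬recuse_self ⊃ lower_boom); with O(¬recuse_self) we get O(lower_boom).
Applying K to premise 10 (O(lower_boom ⊃ ¬notify_policy)) and O(lower_boom) yields O(¬notify_policy).
From O(¬notify_policy) and premise 2, O(¬notify_policy ⊃ ¬audit_prescription), we obtain O(¬audit_prescription).
So O(¬audit_prescription) holds, i.e. audit_prescription is forbidden. None of the other listed options is forbidden under the premises.

audit_prescription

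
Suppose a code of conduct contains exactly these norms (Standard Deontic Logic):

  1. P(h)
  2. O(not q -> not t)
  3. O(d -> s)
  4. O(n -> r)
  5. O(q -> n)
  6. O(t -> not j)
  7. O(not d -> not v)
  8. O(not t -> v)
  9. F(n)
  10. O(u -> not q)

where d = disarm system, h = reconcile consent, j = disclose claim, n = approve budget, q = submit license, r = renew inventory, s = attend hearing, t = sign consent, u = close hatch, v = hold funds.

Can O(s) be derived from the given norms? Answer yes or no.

Yes

F(n) at premise 9 means O(not n).
The contrapositive of premise 5 (O(q -> n)) is O(not n -> not q), and O(not n) is already established, so O(not q).
With premise 2, O(not q -> not t), the K-axiom yields O(not t).
From O(not t) and premise 8, O(not t -> v), we obtain O(v).
The contrapositive of premise 7 (O(not d -> not v)) is O(v -> d), and O(v) is already established, so O(d).
Applying K to premise 3 (O(d -> s)) and O(d) yields O(s).
Premises 1, 4, 6, 10 do not contribute to this derivation.
So O(s) follows.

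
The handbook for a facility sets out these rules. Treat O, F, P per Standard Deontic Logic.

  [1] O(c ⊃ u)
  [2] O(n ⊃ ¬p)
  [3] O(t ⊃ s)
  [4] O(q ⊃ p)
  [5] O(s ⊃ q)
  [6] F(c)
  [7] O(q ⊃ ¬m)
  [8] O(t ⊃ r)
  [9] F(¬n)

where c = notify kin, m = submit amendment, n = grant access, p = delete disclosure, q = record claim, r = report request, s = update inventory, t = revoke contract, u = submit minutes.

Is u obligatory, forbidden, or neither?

Neither

Premise 1 is O(c ⊃ u), but O(c) is not derivable from the premises, so it does not yield O(u).
No premise or chain of K-axiom applications forces O(u), and none forces O(¬u). So u is neither obligatory nor forbidden under these norms.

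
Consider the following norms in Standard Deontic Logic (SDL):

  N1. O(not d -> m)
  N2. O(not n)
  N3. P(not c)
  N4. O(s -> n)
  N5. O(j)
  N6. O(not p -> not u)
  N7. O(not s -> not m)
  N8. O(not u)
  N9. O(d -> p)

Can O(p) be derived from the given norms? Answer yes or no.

Premise 2 states O(not n) outright.
The contrapositive of premise 4 (O(s -> n)) is O(not n -> not s), and O(not n) is already established, so O(not s).
Applying K to premise 7 (O(not s -> not m)) and O(not s) yields O(not m).
Premise 1, O(not d -> m), contraposes to O(not m -> d); with O(not m) we get O(d).
Premise 9 is O(d -> p); since O(d), deontic closure gives O(p).
Premises 3, 5, 6, 8 do not contribute to this derivation.
So O(p) follows.

Yes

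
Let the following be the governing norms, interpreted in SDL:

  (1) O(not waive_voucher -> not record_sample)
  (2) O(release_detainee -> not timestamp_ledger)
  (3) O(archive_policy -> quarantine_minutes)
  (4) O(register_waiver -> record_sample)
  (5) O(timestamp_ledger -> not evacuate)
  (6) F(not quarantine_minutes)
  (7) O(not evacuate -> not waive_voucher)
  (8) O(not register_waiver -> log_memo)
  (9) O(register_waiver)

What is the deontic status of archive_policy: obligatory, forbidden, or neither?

Premise 3 is O(archive_policy -> quarantine_minutes); even if O(quarantine_minutes) held, inferring O(archive_policy) would be affirming the consequent — invalid.
No premise or chain of K-axiom applications forces O(archive_policy), and none forces O(not archive_policy). So archive_policy is neither obligatory nor forbidden under these norms.

Neither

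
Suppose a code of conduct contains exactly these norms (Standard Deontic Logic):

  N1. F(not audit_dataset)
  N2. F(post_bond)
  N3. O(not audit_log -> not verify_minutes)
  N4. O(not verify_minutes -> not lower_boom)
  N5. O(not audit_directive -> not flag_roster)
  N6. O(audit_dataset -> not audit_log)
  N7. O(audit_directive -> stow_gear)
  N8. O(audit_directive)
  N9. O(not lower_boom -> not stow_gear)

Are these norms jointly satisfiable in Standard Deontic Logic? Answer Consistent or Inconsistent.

From premise 8 we have O(audit_directive).
From O(audit_directive) and premise 7, O(audit_directive -> stow_gear), we obtain O(stow_gear).
Premise 9, O(not lower_boom -> not stow_gear), contraposes to O(stow_gear -> lower_boom); with O(stow_gear) we get O(lower_boom).
The contrapositive of premise 4 (O(not verify_minutes -> not lower_boom)) is O(lower_boom -> verify_minutes), and O(lower_boom) is already established, so O(verify_minutes).
The contrapositive of premise 3 (O(not audit_log -> not verify_minutes)) is O(verify_minutes -> audit_log), and O(verify_minutes) is already established, so O(audit_log).
Premise 6, O(audit_dataset -> not audit_log), contraposes to O(audit_log -> not audit_dataset); with O(audit_log) we get O(not audit_dataset).
But premise 1, F(not audit_dataset), means O(audit_dataset).
We now have both O(not audit_dataset) and O(audit_dataset) — audit_dataset is simultaneously obligatory and forbidden, violating the D-axiom.

Inconsistent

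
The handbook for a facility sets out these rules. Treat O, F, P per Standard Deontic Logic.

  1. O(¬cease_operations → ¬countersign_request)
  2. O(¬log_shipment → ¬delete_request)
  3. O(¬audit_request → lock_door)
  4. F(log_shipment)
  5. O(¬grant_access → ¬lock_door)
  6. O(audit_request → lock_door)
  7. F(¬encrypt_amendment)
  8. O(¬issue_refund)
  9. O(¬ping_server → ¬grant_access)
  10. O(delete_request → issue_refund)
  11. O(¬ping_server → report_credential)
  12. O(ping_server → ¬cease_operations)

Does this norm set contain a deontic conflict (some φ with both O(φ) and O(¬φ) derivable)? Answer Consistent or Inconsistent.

Consistent

Premise 10 is O(delete_request → issue_refund), but O(delete_request) is not derivable from the premises, so it does not yield O(issue_refund).
So O(issue_refund) is not derivable, and the apparent clash with O(¬issue_refund) does not arise.
A world satisfying every obligation exists (e.g. audit_request=false, cease_operations=false, countersign_request=false, delete_request=false, encrypt_amendment=true, grant_access=true, issue_refund=false, lock_door=true, log_shipment=false, ping_server=true, report_credential=false); no atom is both obligatory and forbidden, so the set is consistent.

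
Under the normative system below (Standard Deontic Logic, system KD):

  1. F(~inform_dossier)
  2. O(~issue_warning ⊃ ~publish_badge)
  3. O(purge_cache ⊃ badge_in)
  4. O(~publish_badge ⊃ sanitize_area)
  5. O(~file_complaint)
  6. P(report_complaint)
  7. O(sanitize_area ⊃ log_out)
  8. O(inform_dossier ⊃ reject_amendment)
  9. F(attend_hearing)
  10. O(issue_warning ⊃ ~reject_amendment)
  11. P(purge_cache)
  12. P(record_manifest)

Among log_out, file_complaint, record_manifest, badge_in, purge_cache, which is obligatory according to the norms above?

Premise 1 is F(~inform_dossier), i.e. O(inform_dossier).
Premise 8 is O(inform_dossier ⊃ reject_amendment); since O(inform_dossier), deontic closure gives O(reject_amendment).
Premise 10 is O(issue_warning ⊃ ~reject_amendment); contrapositively O(reject_amendment ⊃ ~issue_warning). Since O(reject_amendment) holds, K gives O(~issue_warning).
With premise 2, O(~issue_warning ⊃ ~publish_badge), the K-axiom yields O(~publish_badge).
Applying K to premise 4 (O(~publish_badge ⊃ sanitize_area)) and O(~publish_badge) yields O(sanitize_area).
Applying K to premise 7 (O(sanitize_area ⊃ log_out)) and O(sanitize_area) yields O(log_out).
So O(log_out) holds — log_out is obligatory. None of the other listed options is made obligatory by any chain of premises.

log_out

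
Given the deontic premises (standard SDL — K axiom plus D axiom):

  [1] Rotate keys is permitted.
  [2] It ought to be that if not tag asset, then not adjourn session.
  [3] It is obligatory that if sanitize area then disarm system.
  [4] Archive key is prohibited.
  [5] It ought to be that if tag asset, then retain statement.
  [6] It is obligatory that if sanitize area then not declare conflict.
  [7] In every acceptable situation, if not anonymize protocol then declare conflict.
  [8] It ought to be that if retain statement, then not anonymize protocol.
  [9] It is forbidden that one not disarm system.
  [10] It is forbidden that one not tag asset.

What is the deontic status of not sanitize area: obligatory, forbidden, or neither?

Obligatory

Premise 10 is F(¬tag_asset), i.e. O(tag_asset).
From O(tag_asset) and premise 5, O(tag_asset → retain_statement), we obtain O(retain_statement).
Applying K to premise 8 (O(retain_statement → ¬anonymize_protocol)) and O(retain_statement) yields O(¬anonymize_protocol).
Applying K to premise 7 (O(¬anonymize_protocol → declare_conflict)) and O(¬anonymize_protocol) yields O(declare_conflict).
Premise 6 is O(sanitize_area → ¬declare_conflict); contrapositively O(declare_conflict → ¬sanitize_area). Since O(declare_conflict) holds, K gives O(¬sanitize_area).
Premises 1, 2, 3, 4, 9 do not contribute to this derivation.
Hence ¬sanitize_area is obligatory.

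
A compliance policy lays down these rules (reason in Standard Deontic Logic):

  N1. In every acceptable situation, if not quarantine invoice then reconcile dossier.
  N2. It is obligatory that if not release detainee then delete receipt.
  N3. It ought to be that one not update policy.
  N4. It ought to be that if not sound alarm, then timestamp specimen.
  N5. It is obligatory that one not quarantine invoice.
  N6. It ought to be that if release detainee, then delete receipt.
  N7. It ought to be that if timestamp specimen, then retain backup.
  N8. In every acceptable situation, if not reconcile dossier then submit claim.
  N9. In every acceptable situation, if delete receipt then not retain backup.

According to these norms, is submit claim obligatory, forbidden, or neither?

Neither

Premise 8 is O(¬reconcile_dossier → submit_claim), but O(¬reconcile_dossier) is not derivable from the premises, so it does not yield O(submit_claim).
No premise or chain of K-axiom applications forces O(submit_claim), and none forces O(¬submit_claim). So submit_claim is neither obligatory nor forbidden under these norms.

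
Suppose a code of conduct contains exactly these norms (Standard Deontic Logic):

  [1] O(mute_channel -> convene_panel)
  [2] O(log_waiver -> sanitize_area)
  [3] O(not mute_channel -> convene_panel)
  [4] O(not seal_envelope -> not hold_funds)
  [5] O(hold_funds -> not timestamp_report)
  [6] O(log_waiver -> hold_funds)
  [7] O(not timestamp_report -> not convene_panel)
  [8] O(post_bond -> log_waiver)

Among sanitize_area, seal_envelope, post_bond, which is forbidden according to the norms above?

post_bond

Premises 3 and 1 are O(not mute_channel -> convene_panel) and O(mute_channel -> convene_panel); every ideal world satisfies not mute_channel or mute_channel, so in either case convene_panel holds — hence O(convene_panel).
Premise 7, O(not timestamp_report -> not convene_panel), contraposes to O(convene_panel -> timestamp_report); with O(convene_panel) we get O(timestamp_report).
The contrapositive of premise 5 (O(hold_funds -> not timestamp_report)) is O(timestamp_report -> not hold_funds), and O(timestamp_report) is already established, so O(not hold_funds).
Premise 6 is O(log_waiver -> hold_funds); contrapositively O(not hold_funds -> not log_waiver). Since O(not hold_funds) holds, K gives O(not log_waiver).
Premise 8 is O(post_bond -> log_waiver); contrapositively O(not log_waiver -> not post_bond). Since O(not log_waiver) holds, K gives O(not post_bond).
So O(not post_bond) holds, i.e. post_bond is forbidden. None of the other listed options is forbidden under the premises.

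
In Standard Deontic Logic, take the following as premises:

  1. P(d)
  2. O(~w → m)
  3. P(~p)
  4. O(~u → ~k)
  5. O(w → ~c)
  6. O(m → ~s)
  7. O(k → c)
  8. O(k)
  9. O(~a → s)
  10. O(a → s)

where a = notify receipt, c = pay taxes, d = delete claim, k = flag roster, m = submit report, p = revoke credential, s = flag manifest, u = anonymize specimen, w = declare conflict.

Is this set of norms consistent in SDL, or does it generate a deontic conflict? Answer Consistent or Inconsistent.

Premises 9 and 10 cover both cases: O(~a → s) and O(a → s). Since ~a ∨ a is a tautology, O(s) follows.
The contrapositive of premise 6 (O(m → ~s)) is O(s → ~m), and O(s) is already established, so O(~m).
Premise 2 is O(~w → m); contrapositively O(~m → w). Since O(~m) holds, K gives O(w).
From O(w) and premise 5, O(w → ~c), we obtain O(~c).
Premise 7 is O(k → c); contrapositively O(~c → ~k). Since O(~c) holds, K gives O(~k).
But premise 8 directly asserts O(k).
We now have both O(~k) and O(k) — k is simultaneously obligatory and forbidden, violating the D-axiom.

Inconsistent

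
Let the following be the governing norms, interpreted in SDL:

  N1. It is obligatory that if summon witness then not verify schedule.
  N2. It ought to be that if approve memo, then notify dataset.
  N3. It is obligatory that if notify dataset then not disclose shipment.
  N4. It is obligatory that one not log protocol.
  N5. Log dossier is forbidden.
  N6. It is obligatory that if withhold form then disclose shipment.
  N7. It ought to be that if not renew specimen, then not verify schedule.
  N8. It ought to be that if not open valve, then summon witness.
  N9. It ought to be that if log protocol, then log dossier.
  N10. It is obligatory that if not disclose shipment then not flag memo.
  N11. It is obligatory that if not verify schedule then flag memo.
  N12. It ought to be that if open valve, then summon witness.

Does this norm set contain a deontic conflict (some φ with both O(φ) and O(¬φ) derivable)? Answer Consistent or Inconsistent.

Consistent

Premise 9 is O(log_protocol → log_dossier), but O(log_protocol) is not derivable from the premises, so it does not yield O(log_dossier).
So O(log_dossier) is not derivable, and the apparent clash with O(¬log_dossier) does not arise.
A world satisfying every obligation exists (e.g. approve_memo=false, disclose_shipment=true, flag_memo=true, log_dossier=false, log_protocol=false, notify_dataset=false, open_valve=false, renew_specimen=false, summon_witness=true, verify_schedule=false, withhold_form=false); no atom is both obligatory and forbidden, so the set is consistent.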